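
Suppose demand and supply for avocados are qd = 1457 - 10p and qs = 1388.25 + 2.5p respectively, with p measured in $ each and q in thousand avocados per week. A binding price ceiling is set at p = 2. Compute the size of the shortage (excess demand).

Shortage = 43.75

Evaluating both curves at the ceiling price 2 gives qd = 1437, qs = 1393.25.
Shortage = qd - qs = 1437 - 1393.25 = 43.75.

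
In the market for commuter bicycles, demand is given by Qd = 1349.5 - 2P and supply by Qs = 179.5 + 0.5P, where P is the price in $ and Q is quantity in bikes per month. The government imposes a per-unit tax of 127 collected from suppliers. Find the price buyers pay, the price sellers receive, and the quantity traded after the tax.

The tax drives a wedge P_b - P_s = 127. Substituting P_s = P_b - 127 into supply: Qs = 116 + 0.5P_b.
Set Qd = Qs: 1349.5 - 2P_b = 116 + 0.5P_b, so 1233.5 = 2.5P_b and P_b = 493.4.
Then P_s = 493.4 - 127 = 366.4 and Q = 1349.5 - 2(493.4) = 362.7.

P_b = 493.4, P_s = 366.4, Q = 362.7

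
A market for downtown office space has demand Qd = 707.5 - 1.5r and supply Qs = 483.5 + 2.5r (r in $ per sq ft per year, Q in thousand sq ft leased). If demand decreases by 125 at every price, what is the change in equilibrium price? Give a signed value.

Δr = -31.25

Equating demand and supply, 707.5 - 1.5r = 483.5 + 2.5r gives 4r = 224, so r* = 56.
Then Q* = 707.5 - 1.5(56) = 623.5.
After the shift, demand is Qd = 582.5 - 1.5r.
Re-solving, 4r = 99 gives r = 24.75 and Q = 545.375.
Δr = 24.75 - 56 = -31.25.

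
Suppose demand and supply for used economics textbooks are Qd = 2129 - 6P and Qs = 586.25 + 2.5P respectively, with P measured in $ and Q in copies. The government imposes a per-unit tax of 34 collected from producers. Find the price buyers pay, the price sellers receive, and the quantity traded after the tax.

The tax drives a wedge P_b - P_s = 34. Substituting P_s = P_b - 34 into supply: Qs = 501.25 + 2.5P_b.
Set Qd = Qs: 2129 - 6P_b = 501.25 + 2.5P_b, so 1627.75 = 8.5P_b and P_b = 191.5.
Then P_s = 191.5 - 34 = 157.5 and Q = 2129 - 6(191.5) = 980.

P_b = 191.5, P_s = 157.5, Q = 980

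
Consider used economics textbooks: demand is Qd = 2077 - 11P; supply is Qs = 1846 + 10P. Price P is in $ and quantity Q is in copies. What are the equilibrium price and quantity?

P* = 11, Q* = 1956

Set Qd = Qs: 2077 - 11P = 1846 + 10P, so 231 = 21P and P* = 11.
Plugging P* into demand: Q* = 2077 - 11(11) = 1956.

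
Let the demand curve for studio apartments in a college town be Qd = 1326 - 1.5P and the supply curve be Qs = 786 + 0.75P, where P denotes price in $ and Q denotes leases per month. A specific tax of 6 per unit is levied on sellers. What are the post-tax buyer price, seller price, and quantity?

The tax drives a wedge P_b - P_s = 6. Substituting P_s = P_b - 6 into supply: Qs = 781.5 + 0.75P_b.
Equate demand and the shifted supply: 1326 - 1.5P_b = 781.5 + 0.75P_b, giving 2.25P_b = 544.5, so P_b = 242.
Then P_s = 242 - 6 = 236 and Q = 1326 - 1.5(242) = 963.

P_b = 242, P_s = 236, Q = 963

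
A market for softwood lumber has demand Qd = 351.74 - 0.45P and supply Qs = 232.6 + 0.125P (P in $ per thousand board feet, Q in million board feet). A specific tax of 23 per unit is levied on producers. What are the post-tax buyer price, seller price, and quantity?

P_b = 212.2, P_s = 189.2, Q = 256.25

The tax drives a wedge P_b - P_s = 23. Substituting P_s = P_b - 23 into supply: Qs = 229.725 + 0.125P_b.
Set Qd = Qs: 351.74 - 0.45P_b = 229.725 + 0.125P_b, so 122.015 = 0.575P_b and P_b = 212.2.
Then P_s = 212.2 - 23 = 189.2 and Q = 351.74 - 0.45(212.2) = 256.25.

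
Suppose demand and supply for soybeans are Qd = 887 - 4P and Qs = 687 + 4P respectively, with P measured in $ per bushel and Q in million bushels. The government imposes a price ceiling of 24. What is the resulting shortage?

Shortage = 8

With P fixed at 24, quantity demanded is 791 and quantity supplied is 783.
Shortage = Qd - Qs = 791 - 783 = 8.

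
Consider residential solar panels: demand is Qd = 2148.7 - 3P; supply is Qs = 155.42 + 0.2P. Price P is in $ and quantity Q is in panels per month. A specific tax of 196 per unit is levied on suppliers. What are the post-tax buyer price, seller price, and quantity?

P_b = 635.15, P_s = 439.15, Q = 243.25

With a tax of 196 on suppliers, they supply based on the net price P_s = P_b - 196, so Qs = 116.22 + 0.2P_b.
Equate demand and the shifted supply: 2148.7 - 3P_b = 116.22 + 0.2P_b, giving 3.2P_b = 2032.48, so P_b = 635.15.
So P_s = 439.15 and the quantity traded is Q = 2148.7 - 3(635.15) = 243.25.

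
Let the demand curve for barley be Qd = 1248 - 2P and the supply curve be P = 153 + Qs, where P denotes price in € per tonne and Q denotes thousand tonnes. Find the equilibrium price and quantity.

P* = 467, Q* = 314

In direct form, Qs = -153 + P.
At equilibrium Qd = Qs, so 1248 - 2P = -153 + P; collecting terms, 1401 = 3P and P* = 467.
Substitute back: Q* = 1248 - 2(467) = 314.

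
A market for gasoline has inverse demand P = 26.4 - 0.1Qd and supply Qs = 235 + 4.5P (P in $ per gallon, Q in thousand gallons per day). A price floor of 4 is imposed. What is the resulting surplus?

Inverting to quantity form: Qd = 264 - 10P.
At P = 4: Qd = 224 and Qs = 253.
Surplus = Qs - Qd = 253 - 224 = 29.

Surplus = 29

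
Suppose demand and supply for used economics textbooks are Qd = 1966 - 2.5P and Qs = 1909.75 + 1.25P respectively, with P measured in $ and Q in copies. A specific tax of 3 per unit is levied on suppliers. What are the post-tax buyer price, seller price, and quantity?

P_b = 16, P_s = 13, Q = 1926

The tax drives a wedge P_b - P_s = 3. Substituting P_s = P_b - 3 into supply: Qs = 1906 + 1.25P_b.
Equate demand and the shifted supply: 1966 - 2.5P_b = 1906 + 1.25P_b, giving 3.75P_b = 60, so P_b = 16.
Then P_s = 16 - 3 = 13 and Q = 1966 - 2.5(16) = 1926.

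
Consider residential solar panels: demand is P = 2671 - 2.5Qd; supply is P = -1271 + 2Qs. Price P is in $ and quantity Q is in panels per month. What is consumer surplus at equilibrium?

Consumer surplus = 959220

Inverting to quantity form: Qd = 1068.4 - 0.4P and Qs = 635.5 + 0.5P.
The market clears where 1068.4 - 0.4P = 635.5 + 0.5P. Rearranging, 0.9P = 432.9, hence P* = 481.
Substitute back: Q* = 1068.4 - 0.4(481) = 876.
Demand choke price (Qd = 0): P = 1068.4/0.4 = 2671. Consumer surplus = ½ × (2671 - 481) × 876 = 959220.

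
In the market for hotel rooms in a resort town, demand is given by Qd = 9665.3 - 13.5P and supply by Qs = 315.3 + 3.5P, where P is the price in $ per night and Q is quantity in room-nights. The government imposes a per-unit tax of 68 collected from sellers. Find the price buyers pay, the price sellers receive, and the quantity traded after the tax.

P_b = 564, P_s = 496, Q = 2051.3

The tax drives a wedge P_b - P_s = 68. Substituting P_s = P_b - 68 into supply: Qs = 77.3 + 3.5P_b.
Market clearing requires 9665.3 - 13.5P_b = 77.3 + 3.5P_b; hence 9588 = 17P_b and P_b = 564.
So P_s = 496 and the quantity traded is Q = 9665.3 - 13.5(564) = 2051.3.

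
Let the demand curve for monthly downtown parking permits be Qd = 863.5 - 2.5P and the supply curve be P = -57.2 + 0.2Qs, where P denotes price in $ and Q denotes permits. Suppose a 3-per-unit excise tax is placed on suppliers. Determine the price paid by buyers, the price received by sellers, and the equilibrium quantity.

In direct form, Qs = 286 + 5P.
The tax drives a wedge P_b - P_s = 3. Substituting P_s = P_b - 3 into supply: Qs = 271 + 5P_b.
Equate demand and the shifted supply: 863.5 - 2.5P_b = 271 + 5P_b, giving 7.5P_b = 592.5, so P_b = 79.
Then P_s = 79 - 3 = 76 and Q = 863.5 - 2.5(79) = 666.

P_b = 79, P_s = 76, Q = 666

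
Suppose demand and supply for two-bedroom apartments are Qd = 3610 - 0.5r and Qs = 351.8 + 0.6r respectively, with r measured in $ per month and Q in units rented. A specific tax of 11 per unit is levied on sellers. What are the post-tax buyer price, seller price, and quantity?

r_b = 2968, r_s = 2957, Q = 2126

The tax drives a wedge r_b - r_s = 11. Substituting r_s = r_b - 11 into supply: Qs = 345.2 + 0.6r_b.
Market clearing requires 3610 - 0.5r_b = 345.2 + 0.6r_b; hence 3264.8 = 1.1r_b and r_b = 2968.
Then r_s = 2968 - 11 = 2957 and Q = 3610 - 0.5(2968) = 2126.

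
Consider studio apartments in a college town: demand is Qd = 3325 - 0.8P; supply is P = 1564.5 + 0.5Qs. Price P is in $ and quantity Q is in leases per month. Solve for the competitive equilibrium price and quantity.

P* = 2305, Q* = 1481

Rewriting in direct form: Qs = -3129 + 2P.
At equilibrium Qd = Qs, so 3325 - 0.8P = -3129 + 2P; collecting terms, 6454 = 2.8P and P* = 2305.
From the demand curve, Q* = 3325 - 0.8(2305) = 1481.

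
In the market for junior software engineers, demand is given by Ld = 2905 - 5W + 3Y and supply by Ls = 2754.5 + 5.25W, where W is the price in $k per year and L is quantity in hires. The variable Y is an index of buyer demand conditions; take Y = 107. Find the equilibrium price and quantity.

With Y = 107, demand is Ld = 3226 - 5W.
Set Ld = Ls: 3226 - 5W = 2754.5 + 5.25W, so 471.5 = 10.25W and W* = 46.
Substitute back: L* = 3226 - 5(46) = 2996.

W* = 46, L* = 2996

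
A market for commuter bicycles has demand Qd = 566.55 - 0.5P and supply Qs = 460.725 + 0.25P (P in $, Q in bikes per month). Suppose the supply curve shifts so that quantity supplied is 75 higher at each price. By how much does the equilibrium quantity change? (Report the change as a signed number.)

ΔQ = 50

Set Qd = Qs: 566.55 - 0.5P = 460.725 + 0.25P, so 105.825 = 0.75P and P* = 141.1.
Substitute back: Q* = 566.55 - 0.5(141.1) = 496.
After the shift, supply is Qs = 535.725 + 0.25P.
Re-solving, 0.75P = 30.825 gives P = 41.1 and Q = 546.
ΔQ = 546 - 496 = 50.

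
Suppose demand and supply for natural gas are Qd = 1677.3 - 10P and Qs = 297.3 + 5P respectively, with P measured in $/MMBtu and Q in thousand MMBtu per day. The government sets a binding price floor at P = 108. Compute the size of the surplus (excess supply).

With P fixed at 108, quantity demanded is 597.3 and quantity supplied is 837.3.
Surplus = Qs - Qd = 837.3 - 597.3 = 240.

Surplus = 240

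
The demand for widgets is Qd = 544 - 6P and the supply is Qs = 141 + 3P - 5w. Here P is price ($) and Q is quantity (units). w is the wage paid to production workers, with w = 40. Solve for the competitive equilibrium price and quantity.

With w = 40, supply is Qs = -59 + 3P.
Set Qd = Qs: 544 - 6P = -59 + 3P, so 603 = 9P and P* = 67.
From the demand curve, Q* = 544 - 6(67) = 142.

P* = 67, Q* = 142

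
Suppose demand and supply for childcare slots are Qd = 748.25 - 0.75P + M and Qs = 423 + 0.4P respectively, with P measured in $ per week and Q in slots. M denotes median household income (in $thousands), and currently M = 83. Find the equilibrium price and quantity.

P* = 355, Q* = 565

With M = 83, demand is Qd = 831.25 - 0.75P.
Set Qd = Qs: 831.25 - 0.75P = 423 + 0.4P, so 408.25 = 1.15P and P* = 355.
Then Q* = 831.25 - 0.75(355) = 565.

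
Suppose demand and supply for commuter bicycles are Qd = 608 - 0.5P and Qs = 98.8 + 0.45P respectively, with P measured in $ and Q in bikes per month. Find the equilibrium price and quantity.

The market clears where 608 - 0.5P = 98.8 + 0.45P. Rearranging, 0.95P = 509.2, hence P* = 536.
Substitute back: Q* = 608 - 0.5(536) = 340.

P* = 536, Q* = 340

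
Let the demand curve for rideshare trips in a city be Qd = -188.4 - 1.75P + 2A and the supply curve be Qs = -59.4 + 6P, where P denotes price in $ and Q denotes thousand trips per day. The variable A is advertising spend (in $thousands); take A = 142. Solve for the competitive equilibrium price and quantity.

With A = 142, demand is Qd = 95.6 - 1.75P.
Equating demand and supply, 95.6 - 1.75P = -59.4 + 6P gives 7.75P = 155, so P* = 20.
Plugging P* into demand: Q* = 95.6 - 1.75(20) = 60.6.

P* = 20, Q* = 60.6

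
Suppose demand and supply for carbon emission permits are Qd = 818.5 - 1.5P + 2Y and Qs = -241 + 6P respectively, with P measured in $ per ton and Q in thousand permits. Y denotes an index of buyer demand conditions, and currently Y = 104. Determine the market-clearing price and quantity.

P* = 169, Q* = 773

With Y = 104, demand is Qd = 1026.5 - 1.5P.
Equating demand and supply, 1026.5 - 1.5P = -241 + 6P gives 7.5P = 1267.5, so P* = 169.
From the demand curve, Q* = 1026.5 - 1.5(169) = 773.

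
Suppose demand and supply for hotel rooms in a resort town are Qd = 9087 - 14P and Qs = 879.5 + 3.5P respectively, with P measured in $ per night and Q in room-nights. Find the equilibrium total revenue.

The market clears where 9087 - 14P = 879.5 + 3.5P. Rearranging, 17.5P = 8207.5, hence P* = 469.
Substitute back: Q* = 9087 - 14(469) = 2521.
Total revenue = P* × Q* = 469 × 2521 = 1182349.

Total revenue = 1182349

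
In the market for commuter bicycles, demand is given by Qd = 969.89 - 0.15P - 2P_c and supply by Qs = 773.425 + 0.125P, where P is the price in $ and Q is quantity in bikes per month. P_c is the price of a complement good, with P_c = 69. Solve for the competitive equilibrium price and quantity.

With P_c = 69, demand is Qd = 831.89 - 0.15P.
Equating demand and supply, 831.89 - 0.15P = 773.425 + 0.125P gives 0.275P = 58.465, so P* = 212.6.
From the demand curve, Q* = 831.89 - 0.15(212.6) = 800.

P* = 212.6, Q* = 800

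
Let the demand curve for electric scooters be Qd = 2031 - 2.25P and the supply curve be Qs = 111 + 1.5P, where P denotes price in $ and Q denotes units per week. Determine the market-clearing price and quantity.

P* = 512, Q* = 879

The market clears where 2031 - 2.25P = 111 + 1.5P. Rearranging, 3.75P = 1920, hence P* = 512.
Then Q* = 2031 - 2.25(512) = 879.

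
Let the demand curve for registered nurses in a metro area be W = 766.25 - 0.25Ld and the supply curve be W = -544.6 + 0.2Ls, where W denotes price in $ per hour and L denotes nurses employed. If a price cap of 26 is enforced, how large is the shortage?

Shortage = 108

Rewriting in direct form: Ld = 3065 - 4W and Ls = 2723 + 5W.
At W = 26: Ld = 2961 and Ls = 2853.
Shortage = Ld - Ls = 2961 - 2853 = 108.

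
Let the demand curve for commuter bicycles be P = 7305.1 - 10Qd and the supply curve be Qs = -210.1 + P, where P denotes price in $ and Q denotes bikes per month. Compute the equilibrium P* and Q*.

P* = 855.1, Q* = 645

In direct form, Qd = 730.51 - 0.1P.
Equating demand and supply, 730.51 - 0.1P = -210.1 + P gives 1.1P = 940.61, so P* = 855.1.
Then Q* = 730.51 - 0.1(855.1) = 645.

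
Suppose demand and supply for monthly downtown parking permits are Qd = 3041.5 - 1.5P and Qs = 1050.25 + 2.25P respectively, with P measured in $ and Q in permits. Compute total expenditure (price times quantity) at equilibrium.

Equating demand and supply, 3041.5 - 1.5P = 1050.25 + 2.25P gives 3.75P = 1991.25, so P* = 531.
Plugging P* into demand: Q* = 3041.5 - 1.5(531) = 2245.
Total expenditure = P* × Q* = 531 × 2245 = 1192095.

Total expenditure = 1192095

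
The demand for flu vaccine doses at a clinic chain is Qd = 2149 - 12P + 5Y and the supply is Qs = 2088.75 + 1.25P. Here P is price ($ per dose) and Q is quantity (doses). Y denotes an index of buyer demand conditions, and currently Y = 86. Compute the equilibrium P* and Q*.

With Y = 86, demand is Qd = 2579 - 12P.
The market clears where 2579 - 12P = 2088.75 + 1.25P. Rearranging, 13.25P = 490.25, hence P* = 37.
Plugging P* into demand: Q* = 2579 - 12(37) = 2135.

P* = 37, Q* = 2135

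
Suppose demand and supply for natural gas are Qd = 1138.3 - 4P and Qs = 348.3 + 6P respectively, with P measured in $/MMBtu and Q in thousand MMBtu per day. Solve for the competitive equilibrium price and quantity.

The market clears where 1138.3 - 4P = 348.3 + 6P. Rearranging, 10P = 790, hence P* = 79.
From the demand curve, Q* = 1138.3 - 4(79) = 822.3.

P* = 79, Q* = 822.3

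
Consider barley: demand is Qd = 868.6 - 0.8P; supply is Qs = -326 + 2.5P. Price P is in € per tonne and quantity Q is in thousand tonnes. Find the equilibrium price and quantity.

Set Qd = Qs: 868.6 - 0.8P = -326 + 2.5P, so 1194.6 = 3.3P and P* = 362.
Then Q* = 868.6 - 0.8(362) = 579.

P* = 362, Q* = 579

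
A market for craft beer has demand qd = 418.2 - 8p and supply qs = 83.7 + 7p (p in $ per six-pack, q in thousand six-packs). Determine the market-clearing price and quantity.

p* = 22.3, q* = 239.8

At equilibrium qd = qs, so 418.2 - 8p = 83.7 + 7p; collecting terms, 334.5 = 15p and p* = 22.3.
From the demand curve, q* = 418.2 - 8(22.3) = 239.8.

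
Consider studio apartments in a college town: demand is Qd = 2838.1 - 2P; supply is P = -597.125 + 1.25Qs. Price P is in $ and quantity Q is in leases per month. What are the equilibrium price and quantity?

Inverting to quantity form: Qs = 477.7 + 0.8P.
Equating demand and supply, 2838.1 - 2P = 477.7 + 0.8P gives 2.8P = 2360.4, so P* = 843.
Then Q* = 2838.1 - 2(843) = 1152.1.

P* = 843, Q* = 1152.1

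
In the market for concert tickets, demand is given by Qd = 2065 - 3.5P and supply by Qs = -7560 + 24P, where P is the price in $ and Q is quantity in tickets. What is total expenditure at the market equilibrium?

Total expenditure = 294000

Equating demand and supply, 2065 - 3.5P = -7560 + 24P gives 27.5P = 9625, so P* = 350.
From the demand curve, Q* = 2065 - 3.5(350) = 840.
Total expenditure = P* × Q* = 350 × 840 = 294000.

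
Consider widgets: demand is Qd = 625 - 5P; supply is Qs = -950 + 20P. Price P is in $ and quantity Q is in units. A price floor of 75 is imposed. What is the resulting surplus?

Evaluating both curves at the floor price 75 gives Qd = 250, Qs = 550.
Surplus = Qs - Qd = 550 - 250 = 300.

Surplus = 300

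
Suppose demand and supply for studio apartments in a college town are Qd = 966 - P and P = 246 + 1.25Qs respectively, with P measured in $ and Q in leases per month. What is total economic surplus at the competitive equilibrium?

In direct form, Qs = -196.8 + 0.8P.
Set Qd = Qs: 966 - P = -196.8 + 0.8P, so 1162.8 = 1.8P and P* = 646.
Plugging P* into demand: Q* = 966 - 646 = 320.
Demand choke price = 966; supply choke price = 246. CS = ½(966 - 646)(320) = 51200; PS = ½(646 - 246)(320) = 64000. Total surplus = 115200.

Total surplus = 115200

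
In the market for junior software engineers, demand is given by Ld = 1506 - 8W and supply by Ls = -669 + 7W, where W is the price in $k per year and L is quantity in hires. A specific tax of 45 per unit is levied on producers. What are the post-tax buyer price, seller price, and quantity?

W_b = 166, W_s = 121, L = 178

With a tax of 45 on producers, they supply based on the net price W_s = W_b - 45, so Ls = -984 + 7W_b.
Set Ld = Ls: 1506 - 8W_b = -984 + 7W_b, so 2490 = 15W_b and W_b = 166.
Then W_s = 166 - 45 = 121 and L = 1506 - 8(166) = 178.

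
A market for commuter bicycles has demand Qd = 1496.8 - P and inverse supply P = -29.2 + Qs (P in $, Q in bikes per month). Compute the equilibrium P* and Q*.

Rewriting in direct form: Qs = 29.2 + P.
Equating demand and supply, 1496.8 - P = 29.2 + P gives 2P = 1467.6, so P* = 733.8.
Plugging P* into demand: Q* = 1496.8 - 733.8 = 763.

P* = 733.8, Q* = 763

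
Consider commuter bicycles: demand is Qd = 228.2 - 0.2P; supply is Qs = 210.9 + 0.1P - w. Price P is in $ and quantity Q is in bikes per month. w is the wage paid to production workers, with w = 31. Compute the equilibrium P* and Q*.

With w = 31, supply is Qs = 179.9 + 0.1P.
The market clears where 228.2 - 0.2P = 179.9 + 0.1P. Rearranging, 0.3P = 48.3, hence P* = 161.
Substitute back: Q* = 228.2 - 0.2(161) = 196.

P* = 161, Q* = 196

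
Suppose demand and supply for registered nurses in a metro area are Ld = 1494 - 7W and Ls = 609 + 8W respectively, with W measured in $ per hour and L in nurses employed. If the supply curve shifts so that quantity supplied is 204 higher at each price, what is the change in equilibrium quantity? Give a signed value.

ΔL = 95.2

Set Ld = Ls: 1494 - 7W = 609 + 8W, so 885 = 15W and W* = 59.
Then L* = 1494 - 7(59) = 1081.
After the shift, supply is Ls = 813 + 8W.
New equilibrium: 681 = 15W, so W = 45.4 and L = 1176.2.
ΔL = 1176.2 - 1081 = 95.2.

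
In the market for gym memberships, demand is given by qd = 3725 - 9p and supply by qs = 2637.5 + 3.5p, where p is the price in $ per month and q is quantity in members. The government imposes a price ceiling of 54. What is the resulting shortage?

With p fixed at 54, quantity demanded is 3239 and quantity supplied is 2826.5.
Shortage = qd - qs = 3239 - 2826.5 = 412.5.

Shortage = 412.5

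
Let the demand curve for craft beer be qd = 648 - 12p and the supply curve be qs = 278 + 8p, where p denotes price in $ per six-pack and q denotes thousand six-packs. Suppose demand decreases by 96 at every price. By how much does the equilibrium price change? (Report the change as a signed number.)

Δp = -4.8

Equating demand and supply, 648 - 12p = 278 + 8p gives 20p = 370, so p* = 18.5.
Plugging p* into demand: q* = 648 - 12(18.5) = 426.
After the shift, demand is qd = 552 - 12p.
New equilibrium: 274 = 20p, so p = 13.7 and q = 387.6.
Δp = 13.7 - 18.5 = -4.8.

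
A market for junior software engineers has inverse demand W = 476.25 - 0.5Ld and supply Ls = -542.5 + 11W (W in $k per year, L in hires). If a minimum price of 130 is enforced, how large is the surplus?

Solving each curve for L: Ld = 952.5 - 2W.
With W fixed at 130, quantity demanded is 692.5 and quantity supplied is 887.5.
Surplus = Ls - Ld = 887.5 - 692.5 = 195.

Surplus = 195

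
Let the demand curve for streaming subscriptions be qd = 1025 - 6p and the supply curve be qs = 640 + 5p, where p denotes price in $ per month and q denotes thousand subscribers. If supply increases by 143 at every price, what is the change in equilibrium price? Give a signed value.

Set qd = qs: 1025 - 6p = 640 + 5p, so 385 = 11p and p* = 35.
Substitute back: q* = 1025 - 6(35) = 815.
After the shift, supply is qs = 783 + 5p.
Re-solving, 11p = 242 gives p = 22 and q = 893.
Δp = 22 - 35 = -13.

Δp = -13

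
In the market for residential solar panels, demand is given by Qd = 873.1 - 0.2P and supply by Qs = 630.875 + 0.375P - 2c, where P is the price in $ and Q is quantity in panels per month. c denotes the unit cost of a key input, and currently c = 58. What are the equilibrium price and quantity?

With c = 58, supply is Qs = 514.875 + 0.375P.
Set Qd = Qs: 873.1 - 0.2P = 514.875 + 0.375P, so 358.225 = 0.575P and P* = 623.
Then Q* = 873.1 - 0.2(623) = 748.5.

P* = 623, Q* = 748.5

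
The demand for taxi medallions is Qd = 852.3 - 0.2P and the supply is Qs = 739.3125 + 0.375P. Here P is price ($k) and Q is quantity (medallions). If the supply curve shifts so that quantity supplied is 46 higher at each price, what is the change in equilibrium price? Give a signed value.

ΔP = -80

Set Qd = Qs: 852.3 - 0.2P = 739.3125 + 0.375P, so 112.9875 = 0.575P and P* = 196.5.
Then Q* = 852.3 - 0.2(196.5) = 813.
After the shift, supply is Qs = 785.3125 + 0.375P.
New equilibrium: 66.9875 = 0.575P, so P = 116.5 and Q = 829.
ΔP = 116.5 - 196.5 = -80.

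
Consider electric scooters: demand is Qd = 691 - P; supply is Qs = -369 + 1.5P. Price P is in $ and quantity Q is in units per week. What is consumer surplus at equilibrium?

Equating demand and supply, 691 - P = -369 + 1.5P gives 2.5P = 1060, so P* = 424.
From the demand curve, Q* = 691 - 424 = 267.
Demand choke price (Qd = 0): P = 691. Consumer surplus = ½ × (691 - 424) × 267 = 35644.5.

Consumer surplus = 35644.5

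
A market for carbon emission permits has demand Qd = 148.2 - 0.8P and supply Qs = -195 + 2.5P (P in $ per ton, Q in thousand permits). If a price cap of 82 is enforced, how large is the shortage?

With P fixed at 82, quantity demanded is 82.6 and quantity supplied is 10.
Shortage = Qd - Qs = 82.6 - 10 = 72.6.

Shortage = 72.6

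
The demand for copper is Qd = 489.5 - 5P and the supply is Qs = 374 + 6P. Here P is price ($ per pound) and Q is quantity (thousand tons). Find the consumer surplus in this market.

Consumer surplus = 19096.9

The market clears where 489.5 - 5P = 374 + 6P. Rearranging, 11P = 115.5, hence P* = 10.5.
Then Q* = 489.5 - 5(10.5) = 437.
Demand choke price (Qd = 0): P = 489.5/5 = 97.9. Consumer surplus = ½ × (97.9 - 10.5) × 437 = 19096.9.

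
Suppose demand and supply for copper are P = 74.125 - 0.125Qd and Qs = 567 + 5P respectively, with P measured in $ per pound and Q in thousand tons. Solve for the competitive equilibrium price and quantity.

P* = 2, Q* = 577

Inverting to quantity form: Qd = 593 - 8P.
At equilibrium Qd = Qs, so 593 - 8P = 567 + 5P; collecting terms, 26 = 13P and P* = 2.
From the demand curve, Q* = 593 - 8(2) = 577.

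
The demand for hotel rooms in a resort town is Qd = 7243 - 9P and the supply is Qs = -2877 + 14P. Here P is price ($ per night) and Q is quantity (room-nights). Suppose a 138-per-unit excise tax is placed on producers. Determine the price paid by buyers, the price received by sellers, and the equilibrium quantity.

P_b = 524, P_s = 386, Q = 2527

Producers keep P_s = P_b - 138 per unit, so supply in terms of the buyer price is Qs = -4809 + 14P_b.
Market clearing requires 7243 - 9P_b = -4809 + 14P_b; hence 12052 = 23P_b and P_b = 524.
Then P_s = 524 - 138 = 386 and Q = 7243 - 9(524) = 2527.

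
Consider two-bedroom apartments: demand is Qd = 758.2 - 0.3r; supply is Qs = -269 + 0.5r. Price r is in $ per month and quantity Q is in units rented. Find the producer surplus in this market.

Producer surplus = 139129

The market clears where 758.2 - 0.3r = -269 + 0.5r. Rearranging, 0.8r = 1027.2, hence r* = 1284.
Plugging r* into demand: Q* = 758.2 - 0.3(1284) = 373.
Supply choke price (Qs = 0): r = 538. Producer surplus = ½ × (1284 - 538) × 373 = 139129.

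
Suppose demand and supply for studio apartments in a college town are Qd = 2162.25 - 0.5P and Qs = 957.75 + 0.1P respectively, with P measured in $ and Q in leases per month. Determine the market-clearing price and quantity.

At equilibrium Qd = Qs, so 2162.25 - 0.5P = 957.75 + 0.1P; collecting terms, 1204.5 = 0.6P and P* = 2007.5.
Substitute back: Q* = 2162.25 - 0.5(2007.5) = 1158.5.

P* = 2007.5, Q* = 1158.5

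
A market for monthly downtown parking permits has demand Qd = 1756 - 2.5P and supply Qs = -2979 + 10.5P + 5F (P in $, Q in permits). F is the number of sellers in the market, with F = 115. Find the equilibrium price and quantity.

P* = 320, Q* = 956

With F = 115, supply is Qs = -2404 + 10.5P.
The market clears where 1756 - 2.5P = -2404 + 10.5P. Rearranging, 13P = 4160, hence P* = 320.
Plugging P* into demand: Q* = 1756 - 2.5(320) = 956.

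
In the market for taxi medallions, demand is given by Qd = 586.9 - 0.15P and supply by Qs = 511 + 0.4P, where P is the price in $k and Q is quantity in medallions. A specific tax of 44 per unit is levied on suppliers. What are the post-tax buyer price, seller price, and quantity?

The tax drives a wedge P_b - P_s = 44. Substituting P_s = P_b - 44 into supply: Qs = 493.4 + 0.4P_b.
Equate demand and the shifted supply: 586.9 - 0.15P_b = 493.4 + 0.4P_b, giving 0.55P_b = 93.5, so P_b = 170.
So P_s = 126 and the quantity traded is Q = 586.9 - 0.15(170) = 561.4.

P_b = 170, P_s = 126, Q = 561.4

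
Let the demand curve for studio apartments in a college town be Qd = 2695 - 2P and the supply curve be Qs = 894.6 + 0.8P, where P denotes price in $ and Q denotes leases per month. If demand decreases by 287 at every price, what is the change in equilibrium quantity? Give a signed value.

ΔQ = -82

At equilibrium Qd = Qs, so 2695 - 2P = 894.6 + 0.8P; collecting terms, 1800.4 = 2.8P and P* = 643.
Plugging P* into demand: Q* = 2695 - 2(643) = 1409.
After the shift, demand is Qd = 2408 - 2P.
The new intersection has 1513.4 = 2.8P, i.e. P = 540.5, Q = 1327.
ΔQ = 1327 - 1409 = -82.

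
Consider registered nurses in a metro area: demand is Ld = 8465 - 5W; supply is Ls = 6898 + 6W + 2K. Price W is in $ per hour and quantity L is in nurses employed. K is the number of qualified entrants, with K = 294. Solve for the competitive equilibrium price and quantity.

With K = 294, supply is Ls = 7486 + 6W.
The market clears where 8465 - 5W = 7486 + 6W. Rearranging, 11W = 979, hence W* = 89.
Substitute back: L* = 8465 - 5(89) = 8020.

W* = 89, L* = 8020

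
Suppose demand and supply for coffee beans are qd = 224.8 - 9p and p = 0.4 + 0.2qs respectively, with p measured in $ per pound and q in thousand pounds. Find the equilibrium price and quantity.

In direct form, qs = -2 + 5p.
Equating demand and supply, 224.8 - 9p = -2 + 5p gives 14p = 226.8, so p* = 16.2.
From the demand curve, q* = 224.8 - 9(16.2) = 79.

p* = 16.2, q* = 79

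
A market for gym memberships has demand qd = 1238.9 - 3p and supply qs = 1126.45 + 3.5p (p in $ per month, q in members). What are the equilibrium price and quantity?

Set qd = qs: 1238.9 - 3p = 1126.45 + 3.5p, so 112.45 = 6.5p and p* = 17.3.
From the demand curve, q* = 1238.9 - 3(17.3) = 1187.

p* = 17.3, q* = 1187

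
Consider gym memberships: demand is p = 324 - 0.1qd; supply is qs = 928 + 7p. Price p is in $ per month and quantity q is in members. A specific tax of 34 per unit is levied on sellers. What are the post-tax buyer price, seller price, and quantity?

p_b = 150, p_s = 116, q = 1740

Rewriting in direct form: qd = 3240 - 10p.
The tax drives a wedge p_b - p_s = 34. Substituting p_s = p_b - 34 into supply: qs = 690 + 7p_b.
Market clearing requires 3240 - 10p_b = 690 + 7p_b; hence 2550 = 17p_b and p_b = 150.
So p_s = 116 and the quantity traded is q = 3240 - 10(150) = 1740.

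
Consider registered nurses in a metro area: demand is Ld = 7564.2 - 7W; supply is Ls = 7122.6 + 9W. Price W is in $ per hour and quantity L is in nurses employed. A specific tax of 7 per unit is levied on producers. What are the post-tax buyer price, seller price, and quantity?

The tax drives a wedge W_b - W_s = 7. Substituting W_s = W_b - 7 into supply: Ls = 7059.6 + 9W_b.
Equate demand and the shifted supply: 7564.2 - 7W_b = 7059.6 + 9W_b, giving 16W_b = 504.6, so W_b = 31.5375.
So W_s = 24.5375 and the quantity traded is L = 7564.2 - 7(31.5375) = 7343.4375.

W_b = 31.5375, W_s = 24.5375, L = 7343.4375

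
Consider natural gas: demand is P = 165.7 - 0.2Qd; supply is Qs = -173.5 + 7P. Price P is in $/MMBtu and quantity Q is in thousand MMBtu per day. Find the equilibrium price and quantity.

P* = 83.5, Q* = 411

In direct form, Qd = 828.5 - 5P.
Set Qd = Qs: 828.5 - 5P = -173.5 + 7P, so 1002 = 12P and P* = 83.5.
Substitute back: Q* = 828.5 - 5(83.5) = 411.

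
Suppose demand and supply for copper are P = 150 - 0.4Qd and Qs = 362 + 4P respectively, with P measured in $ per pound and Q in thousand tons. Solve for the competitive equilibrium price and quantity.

P* = 2, Q* = 370

Solving each curve for Q: Qd = 375 - 2.5P.
The market clears where 375 - 2.5P = 362 + 4P. Rearranging, 6.5P = 13, hence P* = 2.
Then Q* = 375 - 2.5(2) = 370.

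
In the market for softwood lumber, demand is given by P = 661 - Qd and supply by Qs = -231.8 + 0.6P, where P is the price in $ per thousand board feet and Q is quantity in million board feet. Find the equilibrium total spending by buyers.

In direct form, Qd = 661 - P.
The market clears where 661 - P = -231.8 + 0.6P. Rearranging, 1.6P = 892.8, hence P* = 558.
From the demand curve, Q* = 661 - 558 = 103.
Total spending by buyers = P* × Q* = 558 × 103 = 57474.

Total spending by buyers = 57474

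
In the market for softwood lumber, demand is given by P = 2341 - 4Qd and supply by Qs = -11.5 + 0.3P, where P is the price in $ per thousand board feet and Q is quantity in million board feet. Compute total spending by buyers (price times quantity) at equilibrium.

Solving each curve for Q: Qd = 585.25 - 0.25P.
Set Qd = Qs: 585.25 - 0.25P = -11.5 + 0.3P, so 596.75 = 0.55P and P* = 1085.
Plugging P* into demand: Q* = 585.25 - 0.25(1085) = 314.
Total spending by buyers = P* × Q* = 1085 × 314 = 340690.

Total spending by buyers = 340690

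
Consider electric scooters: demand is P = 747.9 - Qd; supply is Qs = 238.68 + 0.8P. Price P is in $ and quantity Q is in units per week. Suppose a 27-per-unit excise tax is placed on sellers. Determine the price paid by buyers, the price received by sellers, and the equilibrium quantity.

In direct form, Qd = 747.9 - P.
With a tax of 27 on sellers, they supply based on the net price P_s = P_b - 27, so Qs = 217.08 + 0.8P_b.
Market clearing requires 747.9 - P_b = 217.08 + 0.8P_b; hence 530.82 = 1.8P_b and P_b = 294.9.
So P_s = 267.9 and the quantity traded is Q = 747.9 - 294.9 = 453.

P_b = 294.9, P_s = 267.9, Q = 453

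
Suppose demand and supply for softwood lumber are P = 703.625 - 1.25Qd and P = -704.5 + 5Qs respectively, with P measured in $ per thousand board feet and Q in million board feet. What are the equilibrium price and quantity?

P* = 422, Q* = 225.3

Solving each curve for Q: Qd = 562.9 - 0.8P and Qs = 140.9 + 0.2P.
The market clears where 562.9 - 0.8P = 140.9 + 0.2P. Rearranging, P = 422, hence P* = 422.
Plugging P* into demand: Q* = 562.9 - 0.8(422) = 225.3.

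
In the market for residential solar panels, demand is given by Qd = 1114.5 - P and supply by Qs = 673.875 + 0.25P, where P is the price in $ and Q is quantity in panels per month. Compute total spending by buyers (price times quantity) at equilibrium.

At equilibrium Qd = Qs, so 1114.5 - P = 673.875 + 0.25P; collecting terms, 440.625 = 1.25P and P* = 352.5.
Then Q* = 1114.5 - 352.5 = 762.
Total spending by buyers = P* × Q* = 352.5 × 762 = 268605.

Total spending by buyers = 268605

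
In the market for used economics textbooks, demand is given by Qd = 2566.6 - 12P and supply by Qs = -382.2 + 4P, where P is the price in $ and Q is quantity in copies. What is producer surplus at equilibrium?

Producer surplus = 15753.125

Equating demand and supply, 2566.6 - 12P = -382.2 + 4P gives 16P = 2948.8, so P* = 184.3.
Then Q* = 2566.6 - 12(184.3) = 355.
Supply choke price (Qs = 0): P = 95.55. Producer surplus = ½ × (184.3 - 95.55) × 355 = 15753.125.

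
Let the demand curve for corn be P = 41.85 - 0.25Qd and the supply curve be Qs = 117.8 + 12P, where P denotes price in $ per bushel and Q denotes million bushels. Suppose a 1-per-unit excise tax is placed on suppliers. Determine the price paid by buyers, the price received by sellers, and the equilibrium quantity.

Inverting to quantity form: Qd = 167.4 - 4P.
Suppliers keep P_s = P_b - 1 per unit, so supply in terms of the buyer price is Qs = 105.8 + 12P_b.
Market clearing requires 167.4 - 4P_b = 105.8 + 12P_b; hence 61.6 = 16P_b and P_b = 3.85.
Then P_s = 3.85 - 1 = 2.85 and Q = 167.4 - 4(3.85) = 152.

P_b = 3.85, P_s = 2.85, Q = 152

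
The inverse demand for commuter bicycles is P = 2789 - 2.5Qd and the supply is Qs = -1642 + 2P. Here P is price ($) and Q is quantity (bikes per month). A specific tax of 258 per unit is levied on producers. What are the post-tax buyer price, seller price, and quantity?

Inverting to quantity form: Qd = 1115.6 - 0.4P.
The tax drives a wedge P_b - P_s = 258. Substituting P_s = P_b - 258 into supply: Qs = -2158 + 2P_b.
Set Qd = Qs: 1115.6 - 0.4P_b = -2158 + 2P_b, so 3273.6 = 2.4P_b and P_b = 1364.
So P_s = 1106 and the quantity traded is Q = 1115.6 - 0.4(1364) = 570.

P_b = 1364, P_s = 1106, Q = 570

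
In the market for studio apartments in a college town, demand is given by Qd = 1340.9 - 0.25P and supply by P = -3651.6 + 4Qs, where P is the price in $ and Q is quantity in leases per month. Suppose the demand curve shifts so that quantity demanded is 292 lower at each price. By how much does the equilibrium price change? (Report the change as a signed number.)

ΔP = -584

Rewriting in direct form: Qs = 912.9 + 0.25P.
At equilibrium Qd = Qs, so 1340.9 - 0.25P = 912.9 + 0.25P; collecting terms, 428 = 0.5P and P* = 856.
Substitute back: Q* = 1340.9 - 0.25(856) = 1126.9.
After the shift, demand is Qd = 1048.9 - 0.25P.
Re-solving, 0.5P = 136 gives P = 272 and Q = 980.9.
ΔP = 272 - 856 = -584.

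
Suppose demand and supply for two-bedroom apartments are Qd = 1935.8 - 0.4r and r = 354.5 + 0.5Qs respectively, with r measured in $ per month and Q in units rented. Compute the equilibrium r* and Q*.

Inverting to quantity form: Qs = -709 + 2r.
The market clears where 1935.8 - 0.4r = -709 + 2r. Rearranging, 2.4r = 2644.8, hence r* = 1102.
Plugging r* into demand: Q* = 1935.8 - 0.4(1102) = 1495.

r* = 1102, Q* = 1495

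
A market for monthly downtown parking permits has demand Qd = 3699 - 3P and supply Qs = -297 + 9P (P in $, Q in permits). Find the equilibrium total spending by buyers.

Set Qd = Qs: 3699 - 3P = -297 + 9P, so 3996 = 12P and P* = 333.
Substitute back: Q* = 3699 - 3(333) = 2700.
Total spending by buyers = P* × Q* = 333 × 2700 = 899100.

Total spending by buyers = 899100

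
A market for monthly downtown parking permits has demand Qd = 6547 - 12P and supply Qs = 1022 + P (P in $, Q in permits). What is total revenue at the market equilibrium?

At equilibrium Qd = Qs, so 6547 - 12P = 1022 + P; collecting terms, 5525 = 13P and P* = 425.
From the demand curve, Q* = 6547 - 12(425) = 1447.
Total revenue = P* × Q* = 425 × 1447 = 614975.

Total revenue = 614975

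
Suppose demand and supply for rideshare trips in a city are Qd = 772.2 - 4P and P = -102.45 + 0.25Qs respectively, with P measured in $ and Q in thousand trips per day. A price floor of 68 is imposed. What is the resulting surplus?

Surplus = 181.6

Rewriting in direct form: Qs = 409.8 + 4P.
With P fixed at 68, quantity demanded is 500.2 and quantity supplied is 681.8.
Surplus = Qs - Qd = 681.8 - 500.2 = 181.6.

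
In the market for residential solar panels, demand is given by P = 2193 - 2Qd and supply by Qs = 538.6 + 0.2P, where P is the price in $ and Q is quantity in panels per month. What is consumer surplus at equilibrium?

Consumer surplus = 487204

In direct form, Qd = 1096.5 - 0.5P.
Set Qd = Qs: 1096.5 - 0.5P = 538.6 + 0.2P, so 557.9 = 0.7P and P* = 797.
Substitute back: Q* = 1096.5 - 0.5(797) = 698.
Demand choke price (Qd = 0): P = 1096.5/0.5 = 2193. Consumer surplus = ½ × (2193 - 797) × 698 = 487204.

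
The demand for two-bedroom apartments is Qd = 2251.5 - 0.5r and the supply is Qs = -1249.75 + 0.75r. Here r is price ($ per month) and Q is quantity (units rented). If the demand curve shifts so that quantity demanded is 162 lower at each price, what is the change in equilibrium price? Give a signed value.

Δr = -129.6

At equilibrium Qd = Qs, so 2251.5 - 0.5r = -1249.75 + 0.75r; collecting terms, 3501.25 = 1.25r and r* = 2801.
Plugging r* into demand: Q* = 2251.5 - 0.5(2801) = 851.
After the shift, demand is Qd = 2089.5 - 0.5r.
Re-solving, 1.25r = 3339.25 gives r = 2671.4 and Q = 753.8.
Δr = 2671.4 - 2801 = -129.6.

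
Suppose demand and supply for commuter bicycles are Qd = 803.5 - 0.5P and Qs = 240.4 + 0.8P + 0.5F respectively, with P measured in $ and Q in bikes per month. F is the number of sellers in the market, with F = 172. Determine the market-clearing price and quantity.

P* = 367, Q* = 620

With F = 172, supply is Qs = 326.4 + 0.8P.
The market clears where 803.5 - 0.5P = 326.4 + 0.8P. Rearranging, 1.3P = 477.1, hence P* = 367.
Then Q* = 803.5 - 0.5(367) = 620.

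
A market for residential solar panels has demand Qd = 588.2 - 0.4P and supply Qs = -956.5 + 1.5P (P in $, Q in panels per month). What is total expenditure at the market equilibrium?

At equilibrium Qd = Qs, so 588.2 - 0.4P = -956.5 + 1.5P; collecting terms, 1544.7 = 1.9P and P* = 813.
Plugging P* into demand: Q* = 588.2 - 0.4(813) = 263.
Total expenditure = P* × Q* = 813 × 263 = 213819.

Total expenditure = 213819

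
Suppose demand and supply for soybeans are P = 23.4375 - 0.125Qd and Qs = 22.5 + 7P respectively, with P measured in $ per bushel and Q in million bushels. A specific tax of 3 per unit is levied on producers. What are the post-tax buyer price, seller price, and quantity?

Rewriting in direct form: Qd = 187.5 - 8P.
Producers keep P_s = P_b - 3 per unit, so supply in terms of the buyer price is Qs = 1.5 + 7P_b.
Market clearing requires 187.5 - 8P_b = 1.5 + 7P_b; hence 186 = 15P_b and P_b = 12.4.
So P_s = 9.4 and the quantity traded is Q = 187.5 - 8(12.4) = 88.3.

P_b = 12.4, P_s = 9.4, Q = 88.3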